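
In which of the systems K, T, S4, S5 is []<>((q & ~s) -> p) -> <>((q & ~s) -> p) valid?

T, S4, S5

K-tableau for the negation ~([]<>((q & ~s) -> p) -> <>((q & ~s) -> p)):
1. ~([]<>((q & ~s) -> p) -> <>((q & ~s) -> p)), u
2. []<>((q & ~s) -> p), u   [~->-rule on 1]
3. ~<>((q & ~s) -> p), u   [~->-rule on 1]
Complete open branch: countermodel on a K-frame, so not valid in K.
T-tableau for the negation ~([]<>((q & ~s) -> p) -> <>((q & ~s) -> p)):
1. ~([]<>((q & ~s) -> p) -> <>((q & ~s) -> p)), u
2. []<>((q & ~s) -> p), u   [~->-rule on 1]
3. ~<>((q & ~s) -> p), u   [~->-rule on 1]
4. <>((q & ~s) -> p), u   [[]-rule on 2 via uRu]
5. ~((q & ~s) -> p), u   [~<>-rule on 3 via uRu]
6. q & ~s, u   [~->-rule on 5]
7. ~p, u   [~->-rule on 5]
8. q, u   [&-rule on 6]
9. ~s, u   [&-rule on 6]
10. (q & ~s) -> p, v   [<>-rule on 4: fresh world v, uRv]
11. <>((q & ~s) -> p), v   [[]-rule on 2 via uRv]
12. ~((q & ~s) -> p), v   [~<>-rule on 3 via uRv]
13. q & ~s, v   [~->-rule on 12]
14. ~p, v   [~->-rule on 12]
15. q, v   [&-rule on 13]
16. ~s, v   [&-rule on 13]
17. ~(q & ~s), v   [->-rule on 10 (branches; this branch)]
18. s, v   [~&-rule on 17 (branches; this branch)]
Accessibility: uRu, uRv, vRv
Branch closes: s and ~s both at v.
Every branch closes (one shown): valid in T, hence also in S4, S5 (every theorem of T is a theorem of S4 and S5).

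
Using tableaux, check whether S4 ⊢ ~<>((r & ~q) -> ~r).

Tableau for the negation <>((r & ~q) -> ~r):
1. <>((r & ~q) -> ~r), w0
2. (r & ~q) -> ~r, w1
3. ~r, w1
Accessibility: w0Rw0, w0Rw1, w1Rw1
The negation has an open branch (countermodel exists).

Invalid (countermodel exists)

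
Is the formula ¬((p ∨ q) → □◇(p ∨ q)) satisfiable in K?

1. ¬((p ∨ q) → □◇(p ∨ q)), u
2. p ∨ q, u
3. ¬□◇(p ∨ q), u
4. q, u
5. ¬◇(p ∨ q), v
Accessibility: uRv

Yes, satisfiable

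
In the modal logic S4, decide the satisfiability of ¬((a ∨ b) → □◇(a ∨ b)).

Satisfiable (open branch found)

1. ¬((a ∨ b) → □◇(a ∨ b)), 0
2. a ∨ b, 0
3. ¬□◇(a ∨ b), 0
4. b, 0
5. ¬◇(a ∨ b), 1
6. ¬(a ∨ b), 1
7. ¬a, 1
8. ¬b, 1
Accessibility: 0R0, 0R1, 1R1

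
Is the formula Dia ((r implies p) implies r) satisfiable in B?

1. Dia ((r implies p) implies r), w0
2. (r implies p) implies r, w1   [Dia-rule on 1: fresh world w1, w0Rw1]
3. r, w1   [implies-rule on 2 (branches; this branch)]
Accessibility: w0Rw0, w0Rw1, w1Rw0, w1Rw1

Satisfiable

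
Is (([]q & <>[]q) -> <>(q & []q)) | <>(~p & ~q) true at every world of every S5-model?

Tableau for the negation ~((([]q & <>[]q) -> <>(q & []q)) | <>(~p & ~q)):
1. ~((([]q & <>[]q) -> <>(q & []q)) | <>(~p & ~q)), w0
2. ~(([]q & <>[]q) -> <>(q & []q)), w0
3. ~<>(~p & ~q), w0
4. []q & <>[]q, w0
5. ~<>(q & []q), w0
6. []q, w0
7. <>[]q, w0
8. ~(~p & ~q), w0
9. ~(q & []q), w0
10. q, w0
11. ~[]q, w0
12. []q, w1
13. ~(~p & ~q), w1
14. ~(q & []q), w1
15. q, w1
16. ~[]q, w1
17. ~q, w2
18. ~(~p & ~q), w2
19. ~(q & []q), w2
20. q, w2
Accessibility: w0Rw0, w0Rw1, w0Rw2, w1Rw0, w1Rw1, w1Rw2, w2Rw0, w2Rw1, w2Rw2
Branch closes: q and ~q both at w2.
Every branch of the negation's tableau closes; the branch above is one of them.

Yes, valid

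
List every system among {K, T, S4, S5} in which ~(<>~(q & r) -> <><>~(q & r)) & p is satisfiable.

T-tableau for the formula:
1. ~(<>~(q & r) -> <><>~(q & r)) & p, w0
2. ~(<>~(q & r) -> <><>~(q & r)), w0
3. p, w0
4. <>~(q & r), w0
5. ~<><>~(q & r), w0
6. ~<>~(q & r), w0
7. q & r, w0
8. q, w0
9. r, w0
10. ~(q & r), w1
11. ~<>~(q & r), w1
12. q & r, w1
13. q, w1
14. r, w1
15. ~r, w1
Accessibility: w0Rw0, w0Rw1, w1Rw1
Branch closes: r and ~r both at w1.
Every branch closes (one shown): unsatisfiable in T, hence also in S4, S5 (every S4/S5-frame is a T-frame).
K-tableau for the formula:
1. ~(<>~(q & r) -> <><>~(q & r)) & p, w0
2. ~(<>~(q & r) -> <><>~(q & r)), w0
3. p, w0
4. <>~(q & r), w0
5. ~<><>~(q & r), w0
6. ~(q & r), w1
7. ~<>~(q & r), w1
8. ~r, w1
Accessibility: w0Rw1
Complete open branch: satisfiable in K.

K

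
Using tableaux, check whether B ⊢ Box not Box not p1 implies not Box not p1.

Yes, valid

Tableau for the negation not (Box not Box not p1 implies not Box not p1):
1. not (Box not Box not p1 implies not Box not p1), 0
2. Box not Box not p1, 0   [neg-implies-rule on 1]
3. Box not p1, 0   [neg-implies-rule on 1]
4. not Box not p1, 0   [Box-rule on 2 via 0R0]
5. not p1, 0   [Box-rule on 3 via 0R0]
6. p1, 1   [neg-Box-rule on 4: fresh world 1, 0R1]
7. not Box not p1, 1   [Box-rule on 2 via 0R1]
8. not p1, 1   [Box-rule on 3 via 0R1]
Accessibility: 0R0, 0R1, 1R0, 1R1
Branch closes: p1 and not p1 both at 1.
Every branch of the negation's tableau closes; the branch above is one of them.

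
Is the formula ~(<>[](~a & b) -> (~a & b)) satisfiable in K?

Satisfiable (open branch found)

1. ~(<>[](~a & b) -> (~a & b)), 0
2. <>[](~a & b), 0
3. ~(~a & b), 0
4. ~b, 0
5. [](~a & b), 1
Accessibility: 0R1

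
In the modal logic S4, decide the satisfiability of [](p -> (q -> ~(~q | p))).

Satisfiable (open branch found)

1. [](p -> (q -> ~(~q | p))), u
2. p -> (q -> ~(~q | p)), u   [[]-rule on 1 via uRu]
3. q -> ~(~q | p), u   [->-rule on 2 (branches; this branch)]
4. ~(~q | p), u   [->-rule on 3 (branches; this branch)]
5. q, u   [~|-rule on 4]
6. ~p, u   [~|-rule on 4]
Accessibility: uRu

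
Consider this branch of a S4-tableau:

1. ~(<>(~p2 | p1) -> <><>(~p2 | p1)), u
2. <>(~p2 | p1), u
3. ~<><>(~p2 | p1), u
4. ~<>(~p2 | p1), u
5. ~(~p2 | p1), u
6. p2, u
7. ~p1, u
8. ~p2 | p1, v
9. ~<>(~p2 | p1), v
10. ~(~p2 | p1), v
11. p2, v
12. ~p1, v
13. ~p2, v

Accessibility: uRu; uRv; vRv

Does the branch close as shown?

Both p2 and ~p2 appear at v.

Closed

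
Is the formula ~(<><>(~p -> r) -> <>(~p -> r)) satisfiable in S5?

1. ~(<><>(~p -> r) -> <>(~p -> r)), w0
2. <><>(~p -> r), w0   [~->-rule on 1]
3. ~<>(~p -> r), w0   [~->-rule on 1]
4. ~(~p -> r), w0   [~<>-rule on 3 via w0Rw0]
5. ~p, w0   [~->-rule on 4]
6. ~r, w0   [~->-rule on 4]
7. <>(~p -> r), w1   [<>-rule on 2: fresh world w1, w0Rw1]
8. ~(~p -> r), w1   [~<>-rule on 3 via w0Rw1]
9. ~p, w1   [~->-rule on 8]
10. ~r, w1   [~->-rule on 8]
11. ~p -> r, w2   [<>-rule on 7: fresh world w2, w1Rw2]
12. ~(~p -> r), w2   [~<>-rule on 3 via w0Rw2]
13. ~p, w2   [~->-rule on 12]
14. ~r, w2   [~->-rule on 12]
15. r, w2   [->-rule on 11 (branches; this branch)]
Accessibility: w0Rw0, w0Rw1, w0Rw2, w1Rw0, w1Rw1, w1Rw2, w2Rw0, w2Rw1, w2Rw2
Branch closes: r and ~r both at w2.
(One branch shown.) All branches close.

Unsatisfiable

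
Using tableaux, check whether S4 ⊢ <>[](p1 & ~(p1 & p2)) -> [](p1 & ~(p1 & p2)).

No, not valid

Tableau for the negation ~(<>[](p1 & ~(p1 & p2)) -> [](p1 & ~(p1 & p2))):
1. ~(<>[](p1 & ~(p1 & p2)) -> [](p1 & ~(p1 & p2))), 0
2. <>[](p1 & ~(p1 & p2)), 0
3. ~[](p1 & ~(p1 & p2)), 0
4. [](p1 & ~(p1 & p2)), 1
5. p1 & ~(p1 & p2), 1
6. p1, 1
7. ~(p1 & p2), 1
8. ~p2, 1
9. ~(p1 & ~(p1 & p2)), 2
10. p1 & p2, 2
11. p1, 2
12. p2, 2
Accessibility: 0R0, 0R1, 0R2, 1R1, 2R2
The negation has an open branch (countermodel exists).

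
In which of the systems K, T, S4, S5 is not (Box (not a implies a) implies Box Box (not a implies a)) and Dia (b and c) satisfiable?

K, T

T-tableau for the formula:
1. not (Box (not a implies a) implies Box Box (not a implies a)) and Dia (b and c), 0
2. not (Box (not a implies a) implies Box Box (not a implies a)), 0
3. Dia (b and c), 0
4. Box (not a implies a), 0
5. not Box Box (not a implies a), 0
6. not a implies a, 0
7. a, 0
8. b and c, 1
9. b, 1
10. c, 1
11. not a implies a, 1
12. a, 1
13. not Box (not a implies a), 2
14. not a implies a, 2
15. a, 2
16. not (not a implies a), 3
17. not a, 3
Accessibility: 0R0, 0R1, 0R2, 1R1, 2R2, 2R3, 3R3
Complete open branch: satisfiable in T, hence also in K (this T-model is also a K-model).
S4-tableau for the formula:
1. not (Box (not a implies a) implies Box Box (not a implies a)) and Dia (b and c), 0
2. not (Box (not a implies a) implies Box Box (not a implies a)), 0
3. Dia (b and c), 0
4. Box (not a implies a), 0
5. not Box Box (not a implies a), 0
6. not a implies a, 0
7. a, 0
8. b and c, 1
9. b, 1
10. c, 1
11. not a implies a, 1
12. a, 1
13. not Box (not a implies a), 2
14. not a implies a, 2
15. a, 2
16. not (not a implies a), 3
17. not a, 3
18. not a implies a, 3
19. a, 3
Accessibility: 0R0, 0R1, 0R2, 0R3, 1R1, 2R2, 2R3, 3R3
Branch closes: a and not a both at 3.
Every branch closes (one shown): unsatisfiable in S4, hence also in S5 (every S5-frame is an S4-frame).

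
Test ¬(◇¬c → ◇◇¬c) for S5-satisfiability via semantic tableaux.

No, unsatisfiable

1. ¬(◇¬c → ◇◇¬c), u
2. ◇¬c, u   [¬→-rule on 1]
3. ¬◇◇¬c, u   [¬→-rule on 1]
4. ¬◇¬c, u   [¬◇-rule on 3 via uRu]
5. c, u   [¬◇-rule on 4 via uRu]
6. ¬c, v   [◇-rule on 2: fresh world v, uRv]
7. ¬◇¬c, v   [¬◇-rule on 3 via uRv]
8. c, v   [¬◇-rule on 4 via uRv]
Accessibility: uRu, uRv, vRu, vRv
Branch closes: c and ¬c both at v.
Every branch closes; the branch above is one of them.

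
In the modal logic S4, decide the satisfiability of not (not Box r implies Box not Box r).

1. not (not Box r implies Box not Box r), u
2. not Box r, u
3. not Box not Box r, u
4. not r, v
5. Box r, w
6. r, w
Accessibility: uRu, uRv, uRw, vRv, wRw

Satisfiable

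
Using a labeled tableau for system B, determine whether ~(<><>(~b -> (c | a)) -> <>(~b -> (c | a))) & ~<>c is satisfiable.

Satisfiable

1. ~(<><>(~b -> (c | a)) -> <>(~b -> (c | a))) & ~<>c, w0
2. ~(<><>(~b -> (c | a)) -> <>(~b -> (c | a))), w0   [&-rule on 1]
3. ~<>c, w0   [&-rule on 1]
4. <><>(~b -> (c | a)), w0   [~->-rule on 2]
5. ~<>(~b -> (c | a)), w0   [~->-rule on 2]
6. ~c, w0   [~<>-rule on 3 via w0Rw0]
7. ~(~b -> (c | a)), w0   [~<>-rule on 5 via w0Rw0]
8. ~b, w0   [~->-rule on 7]
9. ~(c | a), w0   [~->-rule on 7]
10. ~a, w0   [~|-rule on 9]
11. <>(~b -> (c | a)), w1   [<>-rule on 4: fresh world w1, w0Rw1]
12. ~c, w1   [~<>-rule on 3 via w0Rw1]
13. ~(~b -> (c | a)), w1   [~<>-rule on 5 via w0Rw1]
14. ~b, w1   [~->-rule on 13]
15. ~(c | a), w1   [~->-rule on 13]
16. ~a, w1   [~|-rule on 15]
17. ~b -> (c | a), w2   [<>-rule on 11: fresh world w2, w1Rw2]
18. c | a, w2   [->-rule on 17 (branches; this branch)]
19. a, w2   [|-rule on 18 (branches; this branch)]
Accessibility: w0Rw0, w0Rw1, w1Rw0, w1Rw1, w1Rw2, w2Rw1, w2Rw2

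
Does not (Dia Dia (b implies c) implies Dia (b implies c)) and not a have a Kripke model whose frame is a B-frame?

Satisfiable (open branch found)

1. not (Dia Dia (b implies c) implies Dia (b implies c)) and not a, w0
2. not (Dia Dia (b implies c) implies Dia (b implies c)), w0
3. not a, w0
4. Dia Dia (b implies c), w0
5. not Dia (b implies c), w0
6. not (b implies c), w0
7. b, w0
8. not c, w0
9. Dia (b implies c), w1
10. not (b implies c), w1
11. b, w1
12. not c, w1
13. b implies c, w2
14. c, w2
Accessibility: w0Rw0, w0Rw1, w1Rw0, w1Rw1, w1Rw2, w2Rw1, w2Rw2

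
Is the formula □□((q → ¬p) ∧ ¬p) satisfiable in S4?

1. □□((q → ¬p) ∧ ¬p), 0
2. □((q → ¬p) ∧ ¬p), 0   [□-rule on 1 via 0R0]
3. (q → ¬p) ∧ ¬p, 0   [□-rule on 2 via 0R0]
4. q → ¬p, 0   [∧-rule on 3]
5. ¬p, 0   [∧-rule on 3]
Accessibility: 0R0

Yes, satisfiable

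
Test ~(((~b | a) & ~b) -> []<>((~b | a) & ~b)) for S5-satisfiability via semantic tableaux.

Unsatisfiable (every branch closes)

1. ~(((~b | a) & ~b) -> []<>((~b | a) & ~b)), u
2. (~b | a) & ~b, u
3. ~[]<>((~b | a) & ~b), u
4. ~b | a, u
5. ~b, u
6. a, u
7. ~<>((~b | a) & ~b), v
8. ~((~b | a) & ~b), u
9. ~((~b | a) & ~b), v
10. ~(~b | a), u
11. b, u
12. ~a, u
Accessibility: uRu, uRv, vRu, vRv
Branch closes: b and ~b both at u.
Every branch closes; the branch above is one of them.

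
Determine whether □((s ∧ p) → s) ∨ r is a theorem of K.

Valid

Tableau for the negation ¬(□((s ∧ p) → s) ∨ r):
1. ¬(□((s ∧ p) → s) ∨ r), 0
2. ¬□((s ∧ p) → s), 0   [¬∨-rule on 1]
3. ¬r, 0   [¬∨-rule on 1]
4. ¬((s ∧ p) → s), 1   [¬□-rule on 2: fresh world 1, 0R1]
5. s ∧ p, 1   [¬→-rule on 4]
6. ¬s, 1   [¬→-rule on 4]
7. s, 1   [∧-rule on 5]
8. p, 1   [∧-rule on 5]
Accessibility: 0R1
Branch closes: s and ¬s both at 1.
Every branch of the negation's tableau closes; the branch above is one of them.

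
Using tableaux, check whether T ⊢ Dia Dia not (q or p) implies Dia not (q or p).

Tableau for the negation not (Dia Dia not (q or p) implies Dia not (q or p)):
1. not (Dia Dia not (q or p) implies Dia not (q or p)), w0
2. Dia Dia not (q or p), w0
3. not Dia not (q or p), w0
4. q or p, w0
5. p, w0
6. Dia not (q or p), w1
7. q or p, w1
8. p, w1
9. not (q or p), w2
10. not q, w2
11. not p, w2
Accessibility: w0Rw0, w0Rw1, w1Rw1, w1Rw2, w2Rw2
The negation has an open branch (countermodel exists).

No, not valid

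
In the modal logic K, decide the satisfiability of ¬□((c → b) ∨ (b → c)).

1. ¬□((c → b) ∨ (b → c)), w0
2. ¬((c → b) ∨ (b → c)), w1   [¬□-rule on 1: fresh world w1, w0Rw1]
3. ¬(c → b), w1   [¬∨-rule on 2]
4. ¬(b → c), w1   [¬∨-rule on 2]
5. c, w1   [¬→-rule on 3]
6. ¬b, w1   [¬→-rule on 3]
7. b, w1   [¬→-rule on 4]
8. ¬c, w1   [¬→-rule on 4]
Accessibility: w0Rw1
Branch closes: b and ¬b both at w1.
Every branch closes; the branch above is one of them.

No, unsatisfiable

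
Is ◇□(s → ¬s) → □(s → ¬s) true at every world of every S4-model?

Tableau for the negation ¬(◇□(s → ¬s) → □(s → ¬s)):
1. ¬(◇□(s → ¬s) → □(s → ¬s)), w0
2. ◇□(s → ¬s), w0
3. ¬□(s → ¬s), w0
4. □(s → ¬s), w1
5. s → ¬s, w1
6. ¬s, w1
7. ¬(s → ¬s), w2
8. s, w2
Accessibility: w0Rw0, w0Rw1, w0Rw2, w1Rw1, w2Rw2
The negation has an open branch (countermodel exists).

Not valid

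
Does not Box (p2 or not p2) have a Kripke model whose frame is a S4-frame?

No, unsatisfiable

1. not Box (p2 or not p2), 0
2. not (p2 or not p2), 1
3. not p2, 1
4. p2, 1
Accessibility: 0R0, 0R1, 1R1
Branch closes: p2 and not p2 both at 1.
(One branch shown.) All branches close.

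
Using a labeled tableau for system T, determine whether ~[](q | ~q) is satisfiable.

1. ~[](q | ~q), 0
2. ~(q | ~q), 1   [~[]-rule on 1: fresh world 1, 0R1]
3. ~q, 1   [~|-rule on 2]
4. q, 1   [~|-rule on 2]
Accessibility: 0R0, 0R1, 1R1
Branch closes: q and ~q both at 1.
All branches of the tableau close; one closing branch shown above.

Unsatisfiable (every branch closes)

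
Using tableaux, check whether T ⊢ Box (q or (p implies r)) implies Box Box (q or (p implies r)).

Tableau for the negation not (Box (q or (p implies r)) implies Box Box (q or (p implies r))):
1. not (Box (q or (p implies r)) implies Box Box (q or (p implies r))), u
2. Box (q or (p implies r)), u   [neg-implies-rule on 1]
3. not Box Box (q or (p implies r)), u   [neg-implies-rule on 1]
4. q or (p implies r), u   [Box-rule on 2 via uRu]
5. p implies r, u   [or-rule on 4 (branches; this branch)]
6. r, u   [implies-rule on 5 (branches; this branch)]
7. not Box (q or (p implies r)), v   [neg-Box-rule on 3: fresh world v, uRv]
8. q or (p implies r), v   [Box-rule on 2 via uRv]
9. p implies r, v   [or-rule on 8 (branches; this branch)]
10. r, v   [implies-rule on 9 (branches; this branch)]
11. not (q or (p implies r)), w   [neg-Box-rule on 7: fresh world w, vRw]
12. not q, w   [neg-or-rule on 11]
13. not (p implies r), w   [neg-or-rule on 11]
14. p, w   [neg-implies-rule on 13]
15. not r, w   [neg-implies-rule on 13]
Accessibility: uRu, uRv, vRv, vRw, wRw
The negation has an open branch (countermodel exists).

No, not valid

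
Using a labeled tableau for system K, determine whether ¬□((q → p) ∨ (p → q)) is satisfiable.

1. ¬□((q → p) ∨ (p → q)), w0
2. ¬((q → p) ∨ (p → q)), w1   [¬□-rule on 1: fresh world w1, w0Rw1]
3. ¬(q → p), w1   [¬∨-rule on 2]
4. ¬(p → q), w1   [¬∨-rule on 2]
5. q, w1   [¬→-rule on 3]
6. ¬p, w1   [¬→-rule on 3]
7. p, w1   [¬→-rule on 4]
8. ¬q, w1   [¬→-rule on 4]
Accessibility: w0Rw1
Branch closes: p and ¬p both at w1.
Every branch closes; the branch above is one of them.

Unsatisfiable (every branch closes)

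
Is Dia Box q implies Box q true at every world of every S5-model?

Valid

Tableau for the negation not (Dia Box q implies Box q):
1. not (Dia Box q implies Box q), 0
2. Dia Box q, 0
3. not Box q, 0
4. Box q, 1
5. q, 0
6. q, 1
7. not q, 2
8. q, 2
Accessibility: 0R0, 0R1, 0R2, 1R0, 1R1, 1R2, 2R0, 2R1, 2R2
Branch closes: q and not q both at 2.
All branches of the negation close; one closing branch shown above.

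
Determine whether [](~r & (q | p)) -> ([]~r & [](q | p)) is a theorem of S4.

Valid

Tableau for the negation ~([](~r & (q | p)) -> ([]~r & [](q | p))):
1. ~([](~r & (q | p)) -> ([]~r & [](q | p))), 0
2. [](~r & (q | p)), 0
3. ~([]~r & [](q | p)), 0
4. ~r & (q | p), 0
5. ~r, 0
6. q | p, 0
7. ~[](q | p), 0
8. p, 0
9. ~(q | p), 1
10. ~q, 1
11. ~p, 1
12. ~r & (q | p), 1
13. ~r, 1
14. q | p, 1
15. p, 1
Accessibility: 0R0, 0R1, 1R1
Branch closes: p and ~p both at 1.
All branches of the negation close; one closing branch shown above.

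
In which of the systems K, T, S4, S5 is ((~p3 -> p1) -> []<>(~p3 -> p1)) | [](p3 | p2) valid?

S5

S4-tableau for the negation ~(((~p3 -> p1) -> []<>(~p3 -> p1)) | [](p3 | p2)):
1. ~(((~p3 -> p1) -> []<>(~p3 -> p1)) | [](p3 | p2)), w0
2. ~((~p3 -> p1) -> []<>(~p3 -> p1)), w0   [~|-rule on 1]
3. ~[](p3 | p2), w0   [~|-rule on 1]
4. ~p3 -> p1, w0   [~->-rule on 2]
5. ~[]<>(~p3 -> p1), w0   [~->-rule on 2]
6. p1, w0   [->-rule on 4 (branches; this branch)]
7. ~(p3 | p2), w1   [~[]-rule on 3: fresh world w1, w0Rw1]
8. ~p3, w1   [~|-rule on 7]
9. ~p2, w1   [~|-rule on 7]
10. ~<>(~p3 -> p1), w2   [~[]-rule on 5: fresh world w2, w0Rw2]
11. ~(~p3 -> p1), w2   [~<>-rule on 10 via w2Rw2]
12. ~p3, w2   [~->-rule on 11]
13. ~p1, w2   [~->-rule on 11]
Accessibility: w0Rw0, w0Rw1, w0Rw2, w1Rw1, w2Rw2
Complete open branch: countermodel on an S4-frame, so not valid in S4, nor in K, T (the same frame is also a K-frame and a T-frame).
S5-tableau for the negation ~(((~p3 -> p1) -> []<>(~p3 -> p1)) | [](p3 | p2)):
1. ~(((~p3 -> p1) -> []<>(~p3 -> p1)) | [](p3 | p2)), w0
2. ~((~p3 -> p1) -> []<>(~p3 -> p1)), w0   [~|-rule on 1]
3. ~[](p3 | p2), w0   [~|-rule on 1]
4. ~p3 -> p1, w0   [~->-rule on 2]
5. ~[]<>(~p3 -> p1), w0   [~->-rule on 2]
6. p1, w0   [->-rule on 4 (branches; this branch)]
7. ~(p3 | p2), w1   [~[]-rule on 3: fresh world w1, w0Rw1]
8. ~p3, w1   [~|-rule on 7]
9. ~p2, w1   [~|-rule on 7]
10. ~<>(~p3 -> p1), w2   [~[]-rule on 5: fresh world w2, w0Rw2]
11. ~(~p3 -> p1), w0   [~<>-rule on 10 via w2Rw0]
12. ~p3, w0   [~->-rule on 11]
13. ~p1, w0   [~->-rule on 11]
Accessibility: w0Rw0, w0Rw1, w0Rw2, w1Rw0, w1Rw1, w1Rw2, w2Rw0, w2Rw1, w2Rw2
Branch closes: p1 and ~p1 both at w0.
Every branch closes (one shown): valid in S5.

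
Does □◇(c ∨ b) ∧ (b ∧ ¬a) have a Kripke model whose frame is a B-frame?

1. □◇(c ∨ b) ∧ (b ∧ ¬a), 0
2. □◇(c ∨ b), 0   [∧-rule on 1]
3. b ∧ ¬a, 0   [∧-rule on 1]
4. b, 0   [∧-rule on 3]
5. ¬a, 0   [∧-rule on 3]
6. ◇(c ∨ b), 0   [□-rule on 2 via 0R0]
7. c ∨ b, 1   [◇-rule on 6: fresh world 1, 0R1]
8. ◇(c ∨ b), 1   [□-rule on 2 via 0R1]
9. b, 1   [∨-rule on 7 (branches; this branch)]
10. c ∨ b, 2   [◇-rule on 8: fresh world 2, 1R2]
11. b, 2   [∨-rule on 10 (branches; this branch)]
Accessibility: 0R0, 0R1, 1R0, 1R1, 1R2, 2R1, 2R2

Yes, satisfiable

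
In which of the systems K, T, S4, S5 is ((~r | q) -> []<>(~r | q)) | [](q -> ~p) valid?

S4-tableau for the negation ~(((~r | q) -> []<>(~r | q)) | [](q -> ~p)):
1. ~(((~r | q) -> []<>(~r | q)) | [](q -> ~p)), u
2. ~((~r | q) -> []<>(~r | q)), u   [~|-rule on 1]
3. ~[](q -> ~p), u   [~|-rule on 1]
4. ~r | q, u   [~->-rule on 2]
5. ~[]<>(~r | q), u   [~->-rule on 2]
6. q, u   [|-rule on 4 (branches; this branch)]
7. ~(q -> ~p), v   [~[]-rule on 3: fresh world v, uRv]
8. q, v   [~->-rule on 7]
9. p, v   [~->-rule on 7]
10. ~<>(~r | q), w   [~[]-rule on 5: fresh world w, uRw]
11. ~(~r | q), w   [~<>-rule on 10 via wRw]
12. r, w   [~|-rule on 11]
13. ~q, w   [~|-rule on 11]
Accessibility: uRu, uRv, uRw, vRv, wRw
Complete open branch: countermodel on an S4-frame, so not valid in S4, nor in K, T (the same frame is also a K-frame and a T-frame).
S5-tableau for the negation ~(((~r | q) -> []<>(~r | q)) | [](q -> ~p)):
1. ~(((~r | q) -> []<>(~r | q)) | [](q -> ~p)), u
2. ~((~r | q) -> []<>(~r | q)), u   [~|-rule on 1]
3. ~[](q -> ~p), u   [~|-rule on 1]
4. ~r | q, u   [~->-rule on 2]
5. ~[]<>(~r | q), u   [~->-rule on 2]
6. q, u   [|-rule on 4 (branches; this branch)]
7. ~(q -> ~p), v   [~[]-rule on 3: fresh world v, uRv]
8. q, v   [~->-rule on 7]
9. p, v   [~->-rule on 7]
10. ~<>(~r | q), w   [~[]-rule on 5: fresh world w, uRw]
11. ~(~r | q), u   [~<>-rule on 10 via wRu]
12. r, u   [~|-rule on 11]
13. ~q, u   [~|-rule on 11]
Accessibility: uRu, uRv, uRw, vRu, vRv, vRw, wRu, wRv, wRw
Branch closes: q and ~q both at u.
Every branch closes (one shown): valid in S5.

S5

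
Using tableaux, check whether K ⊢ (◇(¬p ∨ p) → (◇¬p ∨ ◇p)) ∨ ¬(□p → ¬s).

Yes, valid

Tableau for the negation ¬((◇(¬p ∨ p) → (◇¬p ∨ ◇p)) ∨ ¬(□p → ¬s)):
1. ¬((◇(¬p ∨ p) → (◇¬p ∨ ◇p)) ∨ ¬(□p → ¬s)), w0
2. ¬(◇(¬p ∨ p) → (◇¬p ∨ ◇p)), w0   [¬∨-rule on 1]
3. □p → ¬s, w0   [¬∨-rule on 1]
4. ◇(¬p ∨ p), w0   [¬→-rule on 2]
5. ¬(◇¬p ∨ ◇p), w0   [¬→-rule on 2]
6. ¬◇¬p, w0   [¬∨-rule on 5]
7. ¬◇p, w0   [¬∨-rule on 5]
8. ¬s, w0   [→-rule on 3 (branches; this branch)]
9. ¬p ∨ p, w1   [◇-rule on 4: fresh world w1, w0Rw1]
10. p, w1   [¬◇-rule on 6 via w0Rw1]
11. ¬p, w1   [¬◇-rule on 7 via w0Rw1]
Accessibility: w0Rw1
Branch closes: p and ¬p both at w1.
All branches of the negation close; one closing branch shown above.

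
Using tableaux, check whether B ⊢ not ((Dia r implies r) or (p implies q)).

Tableau for the negation (Dia r implies r) or (p implies q):
1. (Dia r implies r) or (p implies q), u
2. p implies q, u
3. q, u
Accessibility: uRu
The negation has an open branch (countermodel exists).

Not valid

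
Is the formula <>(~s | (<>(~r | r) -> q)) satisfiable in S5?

Satisfiable

1. <>(~s | (<>(~r | r) -> q)), u
2. ~s | (<>(~r | r) -> q), v
3. <>(~r | r) -> q, v
4. q, v
Accessibility: uRu, uRv, vRu, vRv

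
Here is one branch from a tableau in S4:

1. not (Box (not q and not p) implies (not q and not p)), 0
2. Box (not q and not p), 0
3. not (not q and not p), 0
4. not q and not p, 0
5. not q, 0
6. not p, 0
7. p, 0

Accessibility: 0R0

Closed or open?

Both p and not p appear at 0.

Yes, closed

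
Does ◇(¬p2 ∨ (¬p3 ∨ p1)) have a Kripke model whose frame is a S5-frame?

1. ◇(¬p2 ∨ (¬p3 ∨ p1)), 0
2. ¬p2 ∨ (¬p3 ∨ p1), 1
3. ¬p3 ∨ p1, 1
4. p1, 1
Accessibility: 0R0, 0R1, 1R0, 1R1

Satisfiable (open branch found)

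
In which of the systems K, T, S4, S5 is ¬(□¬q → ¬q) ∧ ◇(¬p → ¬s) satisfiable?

T-tableau for the formula:
1. ¬(□¬q → ¬q) ∧ ◇(¬p → ¬s), u
2. ¬(□¬q → ¬q), u
3. ◇(¬p → ¬s), u
4. □¬q, u
5. q, u
6. ¬q, u
Accessibility: uRu
Branch closes: q and ¬q both at u.
Every branch closes (one shown): unsatisfiable in T, hence also in S4, S5 (every S4/S5-frame is a T-frame).
K-tableau for the formula:
1. ¬(□¬q → ¬q) ∧ ◇(¬p → ¬s), u
2. ¬(□¬q → ¬q), u
3. ◇(¬p → ¬s), u
4. □¬q, u
5. q, u
6. ¬p → ¬s, v
7. ¬q, v
8. ¬s, v
Accessibility: uRv
Complete open branch: satisfiable in K.

K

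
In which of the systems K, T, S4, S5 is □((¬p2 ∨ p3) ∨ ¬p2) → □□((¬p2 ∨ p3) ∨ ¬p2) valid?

S4-tableau for the negation ¬(□((¬p2 ∨ p3) ∨ ¬p2) → □□((¬p2 ∨ p3) ∨ ¬p2)):
1. ¬(□((¬p2 ∨ p3) ∨ ¬p2) → □□((¬p2 ∨ p3) ∨ ¬p2)), w0
2. □((¬p2 ∨ p3) ∨ ¬p2), w0   [¬→-rule on 1]
3. ¬□□((¬p2 ∨ p3) ∨ ¬p2), w0   [¬→-rule on 1]
4. (¬p2 ∨ p3) ∨ ¬p2, w0   [□-rule on 2 via w0Rw0]
5. ¬p2 ∨ p3, w0   [∨-rule on 4 (branches; this branch)]
6. p3, w0   [∨-rule on 5 (branches; this branch)]
7. ¬□((¬p2 ∨ p3) ∨ ¬p2), w1   [¬□-rule on 3: fresh world w1, w0Rw1]
8. (¬p2 ∨ p3) ∨ ¬p2, w1   [□-rule on 2 via w0Rw1]
9. ¬p2 ∨ p3, w1   [∨-rule on 8 (branches; this branch)]
10. p3, w1   [∨-rule on 9 (branches; this branch)]
11. ¬((¬p2 ∨ p3) ∨ ¬p2), w2   [¬□-rule on 7: fresh world w2, w1Rw2]
12. ¬(¬p2 ∨ p3), w2   [¬∨-rule on 11]
13. p2, w2   [¬∨-rule on 11]
14. ¬p3, w2   [¬∨-rule on 12]
15. (¬p2 ∨ p3) ∨ ¬p2, w2   [□-rule on 2 via w0Rw2]
16. ¬p2 ∨ p3, w2   [∨-rule on 15 (branches; this branch)]
17. p3, w2   [∨-rule on 16 (branches; this branch)]
Accessibility: w0Rw0, w0Rw1, w0Rw2, w1Rw1, w1Rw2, w2Rw2
Branch closes: p3 and ¬p3 both at w2.
Every branch closes (one shown): valid in S4, hence also in S5 (every theorem of S4 is a theorem of S5).
T-tableau for the negation ¬(□((¬p2 ∨ p3) ∨ ¬p2) → □□((¬p2 ∨ p3) ∨ ¬p2)):
1. ¬(□((¬p2 ∨ p3) ∨ ¬p2) → □□((¬p2 ∨ p3) ∨ ¬p2)), w0
2. □((¬p2 ∨ p3) ∨ ¬p2), w0   [¬→-rule on 1]
3. ¬□□((¬p2 ∨ p3) ∨ ¬p2), w0   [¬→-rule on 1]
4. (¬p2 ∨ p3) ∨ ¬p2, w0   [□-rule on 2 via w0Rw0]
5. ¬p2, w0   [∨-rule on 4 (branches; this branch)]
6. ¬□((¬p2 ∨ p3) ∨ ¬p2), w1   [¬□-rule on 3: fresh world w1, w0Rw1]
7. (¬p2 ∨ p3) ∨ ¬p2, w1   [□-rule on 2 via w0Rw1]
8. ¬p2, w1   [∨-rule on 7 (branches; this branch)]
9. ¬((¬p2 ∨ p3) ∨ ¬p2), w2   [¬□-rule on 6: fresh world w2, w1Rw2]
10. ¬(¬p2 ∨ p3), w2   [¬∨-rule on 9]
11. p2, w2   [¬∨-rule on 9]
12. ¬p3, w2   [¬∨-rule on 10]
Accessibility: w0Rw0, w0Rw1, w1Rw1, w1Rw2, w2Rw2
Complete open branch: countermodel on a T-frame, so not valid in T, nor in K (the same frame is also a K-frame).

S4, S5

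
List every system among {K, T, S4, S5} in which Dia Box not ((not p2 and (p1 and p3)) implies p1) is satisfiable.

K

K-tableau for the formula:
1. Dia Box not ((not p2 and (p1 and p3)) implies p1), w0
2. Box not ((not p2 and (p1 and p3)) implies p1), w1   [Dia-rule on 1: fresh world w1, w0Rw1]
Accessibility: w0Rw1
Complete open branch: satisfiable in K.
T-tableau for the formula:
1. Dia Box not ((not p2 and (p1 and p3)) implies p1), w0
2. Box not ((not p2 and (p1 and p3)) implies p1), w1   [Dia-rule on 1: fresh world w1, w0Rw1]
3. not ((not p2 and (p1 and p3)) implies p1), w1   [Box-rule on 2 via w1Rw1]
4. not p2 and (p1 and p3), w1   [neg-implies-rule on 3]
5. not p1, w1   [neg-implies-rule on 3]
6. not p2, w1   [and-rule on 4]
7. p1 and p3, w1   [and-rule on 4]
8. p1, w1   [and-rule on 7]
9. p3, w1   [and-rule on 7]
Accessibility: w0Rw0, w0Rw1, w1Rw1
Branch closes: p1 and not p1 both at w1.
Every branch closes (one shown): unsatisfiable in T, hence also in S4, S5 (every S4/S5-frame is a T-frame).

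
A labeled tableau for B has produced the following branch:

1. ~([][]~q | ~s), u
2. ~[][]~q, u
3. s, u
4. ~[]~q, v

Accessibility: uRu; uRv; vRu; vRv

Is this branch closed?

No world carries both an atom and its negation.

Open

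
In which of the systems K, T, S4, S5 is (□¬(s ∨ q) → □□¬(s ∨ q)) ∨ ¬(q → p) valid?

S4, S5

T-tableau for the negation ¬((□¬(s ∨ q) → □□¬(s ∨ q)) ∨ ¬(q → p)):
1. ¬((□¬(s ∨ q) → □□¬(s ∨ q)) ∨ ¬(q → p)), u
2. ¬(□¬(s ∨ q) → □□¬(s ∨ q)), u
3. q → p, u
4. □¬(s ∨ q), u
5. ¬□□¬(s ∨ q), u
6. ¬(s ∨ q), u
7. ¬s, u
8. ¬q, u
9. p, u
10. ¬□¬(s ∨ q), v
11. ¬(s ∨ q), v
12. ¬s, v
13. ¬q, v
14. s ∨ q, w
15. q, w
Accessibility: uRu, uRv, vRv, vRw, wRw
Complete open branch: countermodel on a T-frame, so not valid in T, nor in K (the same frame is also a K-frame).
S4-tableau for the negation ¬((□¬(s ∨ q) → □□¬(s ∨ q)) ∨ ¬(q → p)):
1. ¬((□¬(s ∨ q) → □□¬(s ∨ q)) ∨ ¬(q → p)), u
2. ¬(□¬(s ∨ q) → □□¬(s ∨ q)), u
3. q → p, u
4. □¬(s ∨ q), u
5. ¬□□¬(s ∨ q), u
6. ¬(s ∨ q), u
7. ¬s, u
8. ¬q, u
9. p, u
10. ¬□¬(s ∨ q), v
11. ¬(s ∨ q), v
12. ¬s, v
13. ¬q, v
14. s ∨ q, w
15. ¬(s ∨ q), w
16. ¬s, w
17. ¬q, w
18. q, w
Accessibility: uRu, uRv, uRw, vRv, vRw, wRw
Branch closes: q and ¬q both at w.
Every branch closes (one shown): valid in S4, hence also in S5 (every theorem of S4 is a theorem of S5).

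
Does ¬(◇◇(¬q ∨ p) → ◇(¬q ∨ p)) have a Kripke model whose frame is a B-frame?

1. ¬(◇◇(¬q ∨ p) → ◇(¬q ∨ p)), u
2. ◇◇(¬q ∨ p), u   [¬→-rule on 1]
3. ¬◇(¬q ∨ p), u   [¬→-rule on 1]
4. ¬(¬q ∨ p), u   [¬◇-rule on 3 via uRu]
5. q, u   [¬∨-rule on 4]
6. ¬p, u   [¬∨-rule on 4]
7. ◇(¬q ∨ p), v   [◇-rule on 2: fresh world v, uRv]
8. ¬(¬q ∨ p), v   [¬◇-rule on 3 via uRv]
9. q, v   [¬∨-rule on 8]
10. ¬p, v   [¬∨-rule on 8]
11. ¬q ∨ p, w   [◇-rule on 7: fresh world w, vRw]
12. p, w   [∨-rule on 11 (branches; this branch)]
Accessibility: uRu, uRv, vRu, vRv, vRw, wRv, wRw

Satisfiable (open branch found)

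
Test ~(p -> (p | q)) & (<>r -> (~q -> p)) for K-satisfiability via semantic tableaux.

1. ~(p -> (p | q)) & (<>r -> (~q -> p)), u
2. ~(p -> (p | q)), u   [&-rule on 1]
3. <>r -> (~q -> p), u   [&-rule on 1]
4. p, u   [~->-rule on 2]
5. ~(p | q), u   [~->-rule on 2]
6. ~p, u   [~|-rule on 5]
7. ~q, u   [~|-rule on 5]
Branch closes: p and ~p both at u.
(One branch shown.) All branches close.

No, unsatisfiable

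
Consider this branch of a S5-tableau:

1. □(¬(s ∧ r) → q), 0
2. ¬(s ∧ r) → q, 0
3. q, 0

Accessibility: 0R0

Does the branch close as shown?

Open

No world carries both an atom and its negation.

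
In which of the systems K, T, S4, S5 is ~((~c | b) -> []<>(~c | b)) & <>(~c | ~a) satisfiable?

S4-tableau for the formula:
1. ~((~c | b) -> []<>(~c | b)) & <>(~c | ~a), u
2. ~((~c | b) -> []<>(~c | b)), u
3. <>(~c | ~a), u
4. ~c | b, u
5. ~[]<>(~c | b), u
6. b, u
7. ~c | ~a, v
8. ~a, v
9. ~<>(~c | b), w
10. ~(~c | b), w
11. c, w
12. ~b, w
Accessibility: uRu, uRv, uRw, vRv, wRw
Complete open branch: satisfiable in S4, hence also in K, T (this S4-model is also a K-model and a T-model).
S5-tableau for the formula:
1. ~((~c | b) -> []<>(~c | b)) & <>(~c | ~a), u
2. ~((~c | b) -> []<>(~c | b)), u
3. <>(~c | ~a), u
4. ~c | b, u
5. ~[]<>(~c | b), u
6. b, u
7. ~c | ~a, v
8. ~a, v
9. ~<>(~c | b), w
10. ~(~c | b), u
11. c, u
12. ~b, u
Accessibility: uRu, uRv, uRw, vRu, vRv, vRw, wRu, wRv, wRw
Branch closes: b and ~b both at u.
Every branch closes (one shown): unsatisfiable in S5.

K, T, S4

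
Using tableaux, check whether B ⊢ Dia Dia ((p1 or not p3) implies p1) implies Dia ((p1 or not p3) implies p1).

Invalid (countermodel exists)

Tableau for the negation not (Dia Dia ((p1 or not p3) implies p1) implies Dia ((p1 or not p3) implies p1)):
1. not (Dia Dia ((p1 or not p3) implies p1) implies Dia ((p1 or not p3) implies p1)), w0
2. Dia Dia ((p1 or not p3) implies p1), w0
3. not Dia ((p1 or not p3) implies p1), w0
4. not ((p1 or not p3) implies p1), w0
5. p1 or not p3, w0
6. not p1, w0
7. not p3, w0
8. Dia ((p1 or not p3) implies p1), w1
9. not ((p1 or not p3) implies p1), w1
10. p1 or not p3, w1
11. not p1, w1
12. not p3, w1
13. (p1 or not p3) implies p1, w2
14. p1, w2
Accessibility: w0Rw0, w0Rw1, w1Rw0, w1Rw1, w1Rw2, w2Rw1, w2Rw2
The negation has an open branch (countermodel exists).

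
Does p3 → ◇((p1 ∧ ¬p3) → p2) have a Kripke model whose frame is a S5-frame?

Satisfiable (open branch found)

1. p3 → ◇((p1 ∧ ¬p3) → p2), 0
2. ◇((p1 ∧ ¬p3) → p2), 0   [→-rule on 1 (branches; this branch)]
3. (p1 ∧ ¬p3) → p2, 1   [◇-rule on 2: fresh world 1, 0R1]
4. p2, 1   [→-rule on 3 (branches; this branch)]
Accessibility: 0R0, 0R1, 1R0, 1R1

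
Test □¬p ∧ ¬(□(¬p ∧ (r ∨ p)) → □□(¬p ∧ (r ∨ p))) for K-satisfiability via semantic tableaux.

Satisfiable

1. □¬p ∧ ¬(□(¬p ∧ (r ∨ p)) → □□(¬p ∧ (r ∨ p))), u
2. □¬p, u
3. ¬(□(¬p ∧ (r ∨ p)) → □□(¬p ∧ (r ∨ p))), u
4. □(¬p ∧ (r ∨ p)), u
5. ¬□□(¬p ∧ (r ∨ p)), u
6. ¬□(¬p ∧ (r ∨ p)), v
7. ¬p, v
8. ¬p ∧ (r ∨ p), v
9. r ∨ p, v
10. r, v
11. ¬(¬p ∧ (r ∨ p)), w
12. ¬(r ∨ p), w
13. ¬r, w
14. ¬p, w
Accessibility: uRv, vRw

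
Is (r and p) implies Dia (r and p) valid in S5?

Valid

Tableau for the negation not ((r and p) implies Dia (r and p)):
1. not ((r and p) implies Dia (r and p)), u
2. r and p, u
3. not Dia (r and p), u
4. r, u
5. p, u
6. not (r and p), u
7. not p, u
Accessibility: uRu
Branch closes: p and not p both at u.
Every branch of the negation's tableau closes; the branch above is one of them.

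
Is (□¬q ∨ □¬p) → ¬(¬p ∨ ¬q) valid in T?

Tableau for the negation ¬((□¬q ∨ □¬p) → ¬(¬p ∨ ¬q)):
1. ¬((□¬q ∨ □¬p) → ¬(¬p ∨ ¬q)), w0
2. □¬q ∨ □¬p, w0
3. ¬p ∨ ¬q, w0
4. □¬p, w0
5. ¬p, w0
6. ¬q, w0
Accessibility: w0Rw0
The negation has an open branch (countermodel exists).

Not valid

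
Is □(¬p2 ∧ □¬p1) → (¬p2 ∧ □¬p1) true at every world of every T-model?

Valid in T

Tableau for the negation ¬(□(¬p2 ∧ □¬p1) → (¬p2 ∧ □¬p1)):
1. ¬(□(¬p2 ∧ □¬p1) → (¬p2 ∧ □¬p1)), u
2. □(¬p2 ∧ □¬p1), u   [¬→-rule on 1]
3. ¬(¬p2 ∧ □¬p1), u   [¬→-rule on 1]
4. ¬p2 ∧ □¬p1, u   [□-rule on 2 via uRu]
5. ¬p2, u   [∧-rule on 4]
6. □¬p1, u   [∧-rule on 4]
7. ¬p1, u   [□-rule on 6 via uRu]
8. ¬□¬p1, u   [¬∧-rule on 3 (branches; this branch)]
9. p1, v   [¬□-rule on 8: fresh world v, uRv]
10. ¬p2 ∧ □¬p1, v   [□-rule on 2 via uRv]
11. ¬p2, v   [∧-rule on 10]
12. □¬p1, v   [∧-rule on 10]
13. ¬p1, v   [□-rule on 6 via uRv]
Accessibility: uRu, uRv, vRv
Branch closes: p1 and ¬p1 both at v.
Every branch of the negation's tableau closes; the branch above is one of them.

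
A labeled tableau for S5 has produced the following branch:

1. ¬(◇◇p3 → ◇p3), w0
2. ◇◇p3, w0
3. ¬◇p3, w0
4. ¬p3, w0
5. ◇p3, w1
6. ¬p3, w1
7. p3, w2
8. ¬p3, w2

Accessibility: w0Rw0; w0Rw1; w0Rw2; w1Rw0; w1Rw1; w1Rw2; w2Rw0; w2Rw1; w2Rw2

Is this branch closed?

Both p3 and ¬p3 appear at w2.

Yes, closed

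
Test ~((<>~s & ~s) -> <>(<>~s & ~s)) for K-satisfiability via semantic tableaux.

1. ~((<>~s & ~s) -> <>(<>~s & ~s)), 0
2. <>~s & ~s, 0
3. ~<>(<>~s & ~s), 0
4. <>~s, 0
5. ~s, 0
6. ~s, 1
7. ~(<>~s & ~s), 1
8. ~<>~s, 1
Accessibility: 0R1

Yes, satisfiable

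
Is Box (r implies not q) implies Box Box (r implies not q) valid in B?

Tableau for the negation not (Box (r implies not q) implies Box Box (r implies not q)):
1. not (Box (r implies not q) implies Box Box (r implies not q)), 0
2. Box (r implies not q), 0
3. not Box Box (r implies not q), 0
4. r implies not q, 0
5. not q, 0
6. not Box (r implies not q), 1
7. r implies not q, 1
8. not q, 1
9. not (r implies not q), 2
10. r, 2
11. q, 2
Accessibility: 0R0, 0R1, 1R0, 1R1, 1R2, 2R1, 2R2
The negation has an open branch (countermodel exists).

No, not valid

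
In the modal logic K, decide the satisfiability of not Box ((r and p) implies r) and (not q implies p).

1. not Box ((r and p) implies r) and (not q implies p), w0
2. not Box ((r and p) implies r), w0
3. not q implies p, w0
4. p, w0
5. not ((r and p) implies r), w1
6. r and p, w1
7. not r, w1
8. r, w1
9. p, w1
Accessibility: w0Rw1
Branch closes: r and not r both at w1.
(One branch shown.) All branches close.

Unsatisfiable (every branch closes)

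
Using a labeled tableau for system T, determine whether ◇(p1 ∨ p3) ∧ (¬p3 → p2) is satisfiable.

Satisfiable

1. ◇(p1 ∨ p3) ∧ (¬p3 → p2), w0
2. ◇(p1 ∨ p3), w0   [∧-rule on 1]
3. ¬p3 → p2, w0   [∧-rule on 1]
4. p2, w0   [→-rule on 3 (branches; this branch)]
5. p1 ∨ p3, w1   [◇-rule on 2: fresh world w1, w0Rw1]
6. p3, w1   [∨-rule on 5 (branches; this branch)]
Accessibility: w0Rw0, w0Rw1, w1Rw1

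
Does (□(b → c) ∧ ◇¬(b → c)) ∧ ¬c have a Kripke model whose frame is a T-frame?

Unsatisfiable (every branch closes)

1. (□(b → c) ∧ ◇¬(b → c)) ∧ ¬c, 0
2. □(b → c) ∧ ◇¬(b → c), 0   [∧-rule on 1]
3. ¬c, 0   [∧-rule on 1]
4. □(b → c), 0   [∧-rule on 2]
5. ◇¬(b → c), 0   [∧-rule on 2]
6. b → c, 0   [□-rule on 4 via 0R0]
7. ¬b, 0   [→-rule on 6 (branches; this branch)]
8. ¬(b → c), 1   [◇-rule on 5: fresh world 1, 0R1]
9. b, 1   [¬→-rule on 8]
10. ¬c, 1   [¬→-rule on 8]
11. b → c, 1   [□-rule on 4 via 0R1]
12. c, 1   [→-rule on 11 (branches; this branch)]
Accessibility: 0R0, 0R1, 1R1
Branch closes: c and ¬c both at 1.
All branches of the tableau close; one closing branch shown above.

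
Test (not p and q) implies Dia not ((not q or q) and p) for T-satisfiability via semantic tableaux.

1. (not p and q) implies Dia not ((not q or q) and p), u
2. Dia not ((not q or q) and p), u
3. not ((not q or q) and p), v
4. not p, v
Accessibility: uRu, uRv, vRv

Yes, satisfiable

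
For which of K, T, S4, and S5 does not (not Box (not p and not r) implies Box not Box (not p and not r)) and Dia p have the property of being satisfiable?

K, T, S4

S4-tableau for the formula:
1. not (not Box (not p and not r) implies Box not Box (not p and not r)) and Dia p, 0
2. not (not Box (not p and not r) implies Box not Box (not p and not r)), 0   [and-rule on 1]
3. Dia p, 0   [and-rule on 1]
4. not Box (not p and not r), 0   [neg-implies-rule on 2]
5. not Box not Box (not p and not r), 0   [neg-implies-rule on 2]
6. p, 1   [Dia-rule on 3: fresh world 1, 0R1]
7. not (not p and not r), 2   [neg-Box-rule on 4: fresh world 2, 0R2]
8. r, 2   [neg-and-rule on 7 (branches; this branch)]
9. Box (not p and not r), 3   [neg-Box-rule on 5: fresh world 3, 0R3]
10. not p and not r, 3   [Box-rule on 9 via 3R3]
11. not p, 3   [and-rule on 10]
12. not r, 3   [and-rule on 10]
Accessibility: 0R0, 0R1, 0R2, 0R3, 1R1, 2R2, 3R3
Complete open branch: satisfiable in S4, hence also in K, T (this S4-model is also a K-model and a T-model).
S5-tableau for the formula:
1. not (not Box (not p and not r) implies Box not Box (not p and not r)) and Dia p, 0
2. not (not Box (not p and not r) implies Box not Box (not p and not r)), 0   [and-rule on 1]
3. Dia p, 0   [and-rule on 1]
4. not Box (not p and not r), 0   [neg-implies-rule on 2]
5. not Box not Box (not p and not r), 0   [neg-implies-rule on 2]
6. p, 1   [Dia-rule on 3: fresh world 1, 0R1]
7. not (not p and not r), 2   [neg-Box-rule on 4: fresh world 2, 0R2]
8. r, 2   [neg-and-rule on 7 (branches; this branch)]
9. Box (not p and not r), 3   [neg-Box-rule on 5: fresh world 3, 0R3]
10. not p and not r, 0   [Box-rule on 9 via 3R0]
11. not p, 0   [and-rule on 10]
12. not r, 0   [and-rule on 10]
13. not p and not r, 1   [Box-rule on 9 via 3R1]
14. not p, 1   [and-rule on 13]
15. not r, 1   [and-rule on 13]
Accessibility: 0R0, 0R1, 0R2, 0R3, 1R0, 1R1, 1R2, 1R3, 2R0, 2R1, 2R2, 2R3, 3R0, 3R1, 3R2, 3R3
Branch closes: p and not p both at 1.
Every branch closes (one shown): unsatisfiable in S5.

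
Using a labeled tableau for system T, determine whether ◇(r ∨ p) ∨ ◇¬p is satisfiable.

Yes, satisfiable

1. ◇(r ∨ p) ∨ ◇¬p, u
2. ◇¬p, u
3. ¬p, v
Accessibility: uRu, uRv, vRv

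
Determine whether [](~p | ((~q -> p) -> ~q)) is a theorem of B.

Tableau for the negation ~[](~p | ((~q -> p) -> ~q)):
1. ~[](~p | ((~q -> p) -> ~q)), w0
2. ~(~p | ((~q -> p) -> ~q)), w1
3. p, w1
4. ~((~q -> p) -> ~q), w1
5. ~q -> p, w1
6. q, w1
Accessibility: w0Rw0, w0Rw1, w1Rw0, w1Rw1
The negation has an open branch (countermodel exists).

Invalid (countermodel exists)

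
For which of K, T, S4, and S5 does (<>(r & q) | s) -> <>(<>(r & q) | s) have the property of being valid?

T-tableau for the negation ~((<>(r & q) | s) -> <>(<>(r & q) | s)):
1. ~((<>(r & q) | s) -> <>(<>(r & q) | s)), 0
2. <>(r & q) | s, 0
3. ~<>(<>(r & q) | s), 0
4. ~(<>(r & q) | s), 0
5. ~<>(r & q), 0
6. ~s, 0
7. ~(r & q), 0
8. <>(r & q), 0
9. ~q, 0
10. r & q, 1
11. r, 1
12. q, 1
13. ~(<>(r & q) | s), 1
14. ~<>(r & q), 1
15. ~s, 1
16. ~(r & q), 1
17. ~q, 1
Accessibility: 0R0, 0R1, 1R1
Branch closes: q and ~q both at 1.
Every branch closes (one shown): valid in T, hence also in S4, S5 (every theorem of T is a theorem of S4 and S5).
K-tableau for the negation ~((<>(r & q) | s) -> <>(<>(r & q) | s)):
1. ~((<>(r & q) | s) -> <>(<>(r & q) | s)), 0
2. <>(r & q) | s, 0
3. ~<>(<>(r & q) | s), 0
4. s, 0
Complete open branch: countermodel on a K-frame, so not valid in K.

T, S4, S5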